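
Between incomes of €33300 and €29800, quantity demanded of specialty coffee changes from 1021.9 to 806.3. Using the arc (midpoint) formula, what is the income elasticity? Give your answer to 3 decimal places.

ΔQ = 806.3 − 1021.9 = -215.6; midpoint Q̄ = (1021.9 + 806.3)/2 = 914.1.
ΔI = 29800 − 33300 = -3500; midpoint Ī = (33300 + 29800)/2 = 31550.
η = (ΔQ/Q̄) ÷ (ΔI/Ī) = (-215.6/914.1) ÷ (-3500/31550) = 2.126.

2.126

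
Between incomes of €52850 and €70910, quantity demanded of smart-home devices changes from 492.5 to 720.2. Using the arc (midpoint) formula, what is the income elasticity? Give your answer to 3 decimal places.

1.287

ΔQ = 720.2 − 492.5 = 227.7; midpoint Q̄ = (492.5 + 720.2)/2 = 606.35.
ΔI = 70910 − 52850 = 18060; midpoint Ī = (52850 + 70910)/2 = 61880.
η = (ΔQ/Q̄) ÷ (ΔI/Ī) = (227.7/606.35) ÷ (18060/61880) = 1.287.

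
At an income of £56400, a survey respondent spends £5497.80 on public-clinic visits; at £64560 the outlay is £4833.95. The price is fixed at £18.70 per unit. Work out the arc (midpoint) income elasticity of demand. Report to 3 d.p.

-0.952

With a constant price, Q₁ = 5497.80/18.70 = 294.000 and Q₂ = 4833.95/18.70 = 258.500 (equivalently, work directly with expenditure since P cancels).
Midpoint %ΔQ = (4833.95 − 5497.80)/5165.88 = -0.12851; midpoint %ΔI = (64560 − 56400)/60480 = 0.13492.
η = -0.12851 / 0.13492 = -0.952.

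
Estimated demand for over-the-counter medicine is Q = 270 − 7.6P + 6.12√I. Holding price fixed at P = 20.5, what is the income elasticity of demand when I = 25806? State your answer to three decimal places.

0.448

At P = 20.5, I = 25806: Q = 1097.332.
Holding P constant, ∂Q/∂I = 6.12/(2√I) = 0.0190485.
η_I = (∂Q/∂I)·(I/Q) = 0.0190485 × (25806/1097.332) = 0.448.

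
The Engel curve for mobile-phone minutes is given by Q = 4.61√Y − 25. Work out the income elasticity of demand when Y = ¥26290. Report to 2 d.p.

0.52

At Y = 26290: Q = 722.474.
dQ/dY = 4.61/(2√Y) = 0.0142159 at this income.
η = (dQ/dY)·(Y/Q) = 0.0142159 × (26290/722.474) = 0.52.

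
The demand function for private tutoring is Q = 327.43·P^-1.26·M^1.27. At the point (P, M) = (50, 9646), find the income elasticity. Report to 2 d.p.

1.27

For a multiplicative demand Q = A·P^α·M^β, the income elasticity is β everywhere.
Here β = 1.27, so η = 1.27.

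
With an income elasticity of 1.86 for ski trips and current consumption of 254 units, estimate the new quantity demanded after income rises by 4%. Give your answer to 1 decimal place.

%ΔQ ≈ η × %ΔI = 1.86 × 4% = 7.44%.
New Q ≈ 254 × (1 + 0.0744) = 272.9.

272.9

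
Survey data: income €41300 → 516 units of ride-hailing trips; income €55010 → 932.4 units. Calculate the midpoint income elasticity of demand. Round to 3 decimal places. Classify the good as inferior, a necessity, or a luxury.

2.020 (luxury)

ΔQ = 932.4 − 516 = 416.4; midpoint Q̄ = (516 + 932.4)/2 = 724.2.
ΔI = 55010 − 41300 = 13710; midpoint Ī = (41300 + 55010)/2 = 48155.
η = (ΔQ/Q̄) ÷ (ΔI/Ī) = (416.4/724.2) ÷ (13710/48155) = 2.020.
η > 1 ⇒ luxury.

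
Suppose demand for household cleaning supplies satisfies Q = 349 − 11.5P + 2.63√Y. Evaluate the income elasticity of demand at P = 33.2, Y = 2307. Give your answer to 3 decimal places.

0.675

At P = 33.2, Y = 2307: Q = 93.522.
Holding P constant, ∂Q/∂Y = 2.63/(2√Y) = 0.027378.
η_Y = (∂Q/∂Y)·(Y/Q) = 0.027378 × (2307/93.522) = 0.675.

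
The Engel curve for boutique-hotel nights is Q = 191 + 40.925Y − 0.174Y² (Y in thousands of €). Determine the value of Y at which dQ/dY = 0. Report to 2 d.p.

117.60

dQ/dY = 40.925 − 0.348Y.
The good is inferior where dQ/dY < 0. Setting dQ/dY = 0 gives Y = 40.925 / 0.348 = 117.60.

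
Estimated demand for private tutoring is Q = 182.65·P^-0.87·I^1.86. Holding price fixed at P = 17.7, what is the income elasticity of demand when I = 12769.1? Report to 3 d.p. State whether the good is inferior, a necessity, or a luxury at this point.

For a multiplicative demand Q = A·P^α·I^β, the income elasticity is β everywhere.
Here β = 1.86, so η = 1.860.
Since η > 1, this is a luxury.

1.860 (luxury)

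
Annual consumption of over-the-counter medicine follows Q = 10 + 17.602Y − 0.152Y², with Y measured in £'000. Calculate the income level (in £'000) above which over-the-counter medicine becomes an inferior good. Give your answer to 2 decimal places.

dQ/dY = 17.602 − 0.304Y.
The good is inferior where dQ/dY < 0. Setting dQ/dY = 0 gives Y = 17.602 / 0.304 = 57.90.

57.90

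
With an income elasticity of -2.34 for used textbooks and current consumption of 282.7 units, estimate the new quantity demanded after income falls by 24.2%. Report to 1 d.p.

%ΔQ ≈ η × %ΔI = -2.34 × (-24.2%) = 56.628%.
New Q ≈ 282.7 × (1 + 0.56628) = 442.8.

442.8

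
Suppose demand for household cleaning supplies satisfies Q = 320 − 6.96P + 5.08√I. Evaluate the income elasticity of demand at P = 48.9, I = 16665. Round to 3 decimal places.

0.516

At P = 48.9, I = 16665: Q = 635.448.
Holding P constant, ∂Q/∂I = 5.08/(2√I) = 0.0196757.
η_I = (∂Q/∂I)·(I/Q) = 0.0196757 × (16665/635.448) = 0.516.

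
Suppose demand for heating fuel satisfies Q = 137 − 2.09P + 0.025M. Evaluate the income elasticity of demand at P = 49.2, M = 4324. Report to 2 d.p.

0.76

At P = 49.2, M = 4324: Q = 142.272.
Holding P constant, ∂Q/∂M = 0.025.
η_M = (∂Q/∂M)·(M/Q) = 0.025 × (4324/142.272) = 0.76.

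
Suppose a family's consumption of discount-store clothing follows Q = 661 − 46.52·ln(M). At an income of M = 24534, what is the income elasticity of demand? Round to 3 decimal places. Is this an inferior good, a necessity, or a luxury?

At M = 24534: Q = 190.784.
dQ/dM = -46.52/M = -0.00189614 at this income.
η = (dQ/dM)·(M/Q) = -0.00189614 × (24534/190.784) = -0.244.
Since η < 0, the good is an inferior good.

-0.244 (inferior good)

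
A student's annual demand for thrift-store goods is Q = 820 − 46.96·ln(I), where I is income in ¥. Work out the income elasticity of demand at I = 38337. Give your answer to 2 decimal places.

At I = 38337: Q = 324.376.
dQ/dI = -46.96/I = -0.00122493 at this income.
η = (dQ/dI)·(I/Q) = -0.00122493 × (38337/324.376) = -0.14.

-0.14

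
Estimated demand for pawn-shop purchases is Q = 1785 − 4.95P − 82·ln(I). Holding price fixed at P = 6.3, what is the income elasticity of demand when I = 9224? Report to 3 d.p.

At P = 6.3, I = 9224: Q = 1005.191.
Holding P constant, ∂Q/∂I = -82/I = -0.00888985.
η_I = (∂Q/∂I)·(I/Q) = -0.00888985 × (9224/1005.191) = -0.082.

-0.082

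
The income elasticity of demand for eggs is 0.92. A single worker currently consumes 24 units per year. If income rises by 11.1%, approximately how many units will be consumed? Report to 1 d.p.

26.5

%ΔQ ≈ η × %ΔI = 0.92 × 11.1% = 10.212%.
New Q ≈ 24 × (1 + 0.10212) = 26.5.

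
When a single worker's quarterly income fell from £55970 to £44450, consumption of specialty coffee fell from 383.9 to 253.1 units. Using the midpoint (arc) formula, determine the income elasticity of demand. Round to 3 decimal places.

1.790

ΔQ = 253.1 − 383.9 = -130.8; midpoint Q̄ = (383.9 + 253.1)/2 = 318.5.
ΔI = 44450 − 55970 = -11520; midpoint Ī = (55970 + 44450)/2 = 50210.
η = (ΔQ/Q̄) ÷ (ΔI/Ī) = (-130.8/318.5) ÷ (-11520/50210) = 1.790.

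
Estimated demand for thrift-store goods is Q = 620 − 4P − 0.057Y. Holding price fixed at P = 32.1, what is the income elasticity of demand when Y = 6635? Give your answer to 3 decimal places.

At P = 32.1, Y = 6635: Q = 113.405.
Holding P constant, ∂Q/∂Y = −0.057.
η_Y = (∂Q/∂Y)·(Y/Q) = -0.057 × (6635/113.405) = -3.335.

-3.335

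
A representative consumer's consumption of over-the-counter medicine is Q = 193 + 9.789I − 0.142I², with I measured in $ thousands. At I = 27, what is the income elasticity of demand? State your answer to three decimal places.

At I = 27: Q = 353.7850.
dQ/dI = 9.789 − 0.284I = 2.12100.
η = (dQ/dI)·(I/Q) = 2.12100 × (27/353.7850) = 0.162.

0.162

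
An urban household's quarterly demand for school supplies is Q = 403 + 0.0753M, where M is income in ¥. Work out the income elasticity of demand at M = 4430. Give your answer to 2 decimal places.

0.45

At M = 4430: Q = 736.579.
dQ/dM = 0.0753.
η = (dQ/dM)·(M/Q) = 0.0753 × (4430/736.579) = 0.45.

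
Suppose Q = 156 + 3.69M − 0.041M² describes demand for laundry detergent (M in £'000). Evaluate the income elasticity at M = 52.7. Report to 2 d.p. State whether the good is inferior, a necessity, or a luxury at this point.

-0.14 (inferior good)

At M = 52.7: Q = 236.5941.
dQ/dM = 3.69 − 0.082M = -0.63140.
η = (dQ/dM)·(M/Q) = -0.63140 × (52.7/236.5941) = -0.14.
η < 0 ⇒ inferior good.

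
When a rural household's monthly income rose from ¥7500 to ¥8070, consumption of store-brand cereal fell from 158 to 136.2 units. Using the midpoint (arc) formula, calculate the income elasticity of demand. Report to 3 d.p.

ΔQ = 136.2 − 158 = -21.8; midpoint Q̄ = (158 + 136.2)/2 = 147.1.
ΔI = 8070 − 7500 = 570; midpoint Ī = (7500 + 8070)/2 = 7785.
η = (ΔQ/Q̄) ÷ (ΔI/Ī) = (-21.8/147.1) ÷ (570/7785) = -2.024.

-2.024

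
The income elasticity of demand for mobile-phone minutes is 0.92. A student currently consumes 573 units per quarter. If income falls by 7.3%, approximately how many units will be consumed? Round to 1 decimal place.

%ΔQ ≈ η × %ΔI = 0.92 × (-7.3%) = -6.716%.
New Q ≈ 573 × (1 − 0.06716) = 534.5.

534.5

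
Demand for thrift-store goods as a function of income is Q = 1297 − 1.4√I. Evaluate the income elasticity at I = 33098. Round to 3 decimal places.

-0.122

At I = 33098: Q = 1042.300.
dQ/dI = -1.4/(2√I) = -0.00384766 at this income.
η = (dQ/dI)·(I/Q) = -0.00384766 × (33098/1042.300) = -0.122.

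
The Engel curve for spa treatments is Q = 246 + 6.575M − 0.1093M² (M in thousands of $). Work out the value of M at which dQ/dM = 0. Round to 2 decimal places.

dQ/dM = 6.575 − 0.2186M.
The good is inferior where dQ/dM < 0. Setting dQ/dM = 0 gives M = 6.575 / 0.2186 = 30.08.

30.08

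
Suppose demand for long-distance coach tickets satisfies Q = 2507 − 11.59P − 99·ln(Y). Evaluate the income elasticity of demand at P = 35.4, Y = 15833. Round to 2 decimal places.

-0.09

At P = 35.4, Y = 15833: Q = 1139.399.
Holding P constant, ∂Q/∂Y = -99/Y = -0.00625276.
η_Y = (∂Q/∂Y)·(Y/Q) = -0.00625276 × (15833/1139.399) = -0.09.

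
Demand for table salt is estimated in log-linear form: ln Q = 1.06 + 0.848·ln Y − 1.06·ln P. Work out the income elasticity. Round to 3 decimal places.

In a log-linear demand, the coefficient on ln Y is the income elasticity.
So η = 0.848.

0.848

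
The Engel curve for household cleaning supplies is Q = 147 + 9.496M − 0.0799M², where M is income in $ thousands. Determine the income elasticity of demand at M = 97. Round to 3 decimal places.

At M = 97: Q = 316.3329.
dQ/dM = 9.496 − 0.1598M = -6.00460.
η = (dQ/dM)·(M/Q) = -6.00460 × (97/316.3329) = -1.841.

-1.841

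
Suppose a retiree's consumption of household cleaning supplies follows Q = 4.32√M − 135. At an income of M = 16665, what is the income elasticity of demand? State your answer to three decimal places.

At M = 16665: Q = 422.682.
dQ/dM = 4.32/(2√M) = 0.0167321 at this income.
η = (dQ/dM)·(M/Q) = 0.0167321 × (16665/422.682) = 0.660.

0.660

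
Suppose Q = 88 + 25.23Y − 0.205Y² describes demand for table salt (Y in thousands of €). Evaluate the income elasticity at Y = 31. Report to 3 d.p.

0.577

At Y = 31: Q = 673.1250.
dQ/dY = 25.23 − 0.41Y = 12.52000.
η = (dQ/dY)·(Y/Q) = 12.52000 × (31/673.1250) = 0.577.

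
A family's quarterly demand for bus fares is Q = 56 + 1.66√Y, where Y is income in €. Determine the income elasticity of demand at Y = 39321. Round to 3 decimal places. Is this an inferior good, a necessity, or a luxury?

0.427 (necessity)

At Y = 39321: Q = 385.170.
dQ/dY = 1.66/(2√Y) = 0.00418568 at this income.
η = (dQ/dY)·(Y/Q) = 0.00418568 × (39321/385.170) = 0.427.
Since 0 < η < 1, the good is a necessity.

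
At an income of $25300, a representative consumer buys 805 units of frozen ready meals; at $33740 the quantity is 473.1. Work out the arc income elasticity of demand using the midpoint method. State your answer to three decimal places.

-1.817

ΔQ = 473.1 − 805 = -331.9; midpoint Q̄ = (805 + 473.1)/2 = 639.05.
ΔI = 33740 − 25300 = 8440; midpoint Ī = (25300 + 33740)/2 = 29520.
η = (ΔQ/Q̄) ÷ (ΔI/Ī) = (-331.9/639.05) ÷ (8440/29520) = -1.817.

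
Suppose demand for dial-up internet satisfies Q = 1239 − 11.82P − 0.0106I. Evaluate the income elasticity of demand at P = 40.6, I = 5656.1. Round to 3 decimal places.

-0.086

At P = 40.6, I = 5656.1: Q = 699.153.
Holding P constant, ∂Q/∂I = −0.0106.
η_I = (∂Q/∂I)·(I/Q) = -0.0106 × (5656.1/699.153) = -0.086.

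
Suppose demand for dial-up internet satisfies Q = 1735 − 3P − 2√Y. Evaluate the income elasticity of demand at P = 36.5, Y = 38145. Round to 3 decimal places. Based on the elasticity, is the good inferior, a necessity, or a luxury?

-0.158 (inferior good)

At P = 36.5, Y = 38145: Q = 1234.885.
Holding P constant, ∂Q/∂Y = -2/(2√Y) = -0.00512013.
η_Y = (∂Q/∂Y)·(Y/Q) = -0.00512013 × (38145/1234.885) = -0.158.
Since η < 0, this is an inferior good.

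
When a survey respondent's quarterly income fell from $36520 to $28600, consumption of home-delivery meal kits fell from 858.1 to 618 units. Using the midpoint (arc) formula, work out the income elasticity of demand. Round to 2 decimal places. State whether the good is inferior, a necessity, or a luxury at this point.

ΔQ = 618 − 858.1 = -240.1; midpoint Q̄ = (858.1 + 618)/2 = 738.05.
ΔI = 28600 − 36520 = -7920; midpoint Ī = (36520 + 28600)/2 = 32560.
η = (ΔQ/Q̄) ÷ (ΔI/Ī) = (-240.1/738.05) ÷ (-7920/32560) = 1.34.
η > 1 ⇒ luxury.

1.34 (luxury)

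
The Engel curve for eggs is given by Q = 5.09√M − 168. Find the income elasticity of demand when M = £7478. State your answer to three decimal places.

0.809

At M = 7478: Q = 272.160.
dQ/dM = 5.09/(2√M) = 0.0294303 at this income.
η = (dQ/dM)·(M/Q) = 0.0294303 × (7478/272.160) = 0.809.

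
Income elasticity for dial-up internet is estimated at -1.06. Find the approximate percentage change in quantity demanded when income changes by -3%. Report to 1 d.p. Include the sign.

3.2%

%ΔQ ≈ η × %ΔI = -1.06 × (-3%) = 3.2%.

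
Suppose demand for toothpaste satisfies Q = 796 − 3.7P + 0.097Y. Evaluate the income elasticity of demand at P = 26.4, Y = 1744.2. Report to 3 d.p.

At P = 26.4, Y = 1744.2: Q = 867.507.
Holding P constant, ∂Q/∂Y = 0.097.
η_Y = (∂Q/∂Y)·(Y/Q) = 0.097 × (1744.2/867.507) = 0.195.

0.195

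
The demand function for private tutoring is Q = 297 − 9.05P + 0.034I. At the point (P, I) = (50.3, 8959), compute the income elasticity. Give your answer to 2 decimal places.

2.08

At P = 50.3, I = 8959: Q = 146.391.
Holding P constant, ∂Q/∂I = 0.034.
η_I = (∂Q/∂I)·(I/Q) = 0.034 × (8959/146.391) = 2.08.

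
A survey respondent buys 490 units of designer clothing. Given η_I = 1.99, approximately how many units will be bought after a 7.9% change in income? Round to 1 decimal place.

567.0

%ΔQ ≈ η × %ΔI = 1.99 × 7.9% = 15.721%.
New Q ≈ 490 × (1 + 0.15721) = 567.0.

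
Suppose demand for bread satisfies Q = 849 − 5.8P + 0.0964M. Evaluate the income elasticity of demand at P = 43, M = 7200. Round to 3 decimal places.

At P = 43, M = 7200: Q = 1293.680.
Holding P constant, ∂Q/∂M = 0.0964.
η_M = (∂Q/∂M)·(M/Q) = 0.0964 × (7200/1293.680) = 0.537.

0.537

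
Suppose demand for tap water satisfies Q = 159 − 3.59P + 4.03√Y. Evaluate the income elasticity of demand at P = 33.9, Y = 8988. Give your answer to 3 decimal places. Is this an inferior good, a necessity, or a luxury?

At P = 33.9, Y = 8988: Q = 419.363.
Holding P constant, ∂Q/∂Y = 4.03/(2√Y) = 0.0212541.
η_Y = (∂Q/∂Y)·(Y/Q) = 0.0212541 × (8988/419.363) = 0.456.
Since 0 < η < 1, this is a necessity.

0.456 (necessity)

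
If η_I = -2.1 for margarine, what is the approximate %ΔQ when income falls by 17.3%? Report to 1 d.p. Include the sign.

%ΔQ ≈ η × %ΔI = -2.1 × (-17.3%) = 36.3%.

36.3%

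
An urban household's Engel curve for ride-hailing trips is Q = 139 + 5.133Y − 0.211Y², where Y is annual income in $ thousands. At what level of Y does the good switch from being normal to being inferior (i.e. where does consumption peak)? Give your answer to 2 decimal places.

dQ/dY = 5.133 − 0.422Y.
The good is inferior where dQ/dY < 0. Setting dQ/dY = 0 gives Y = 5.133 / 0.422 = 12.16.

12.16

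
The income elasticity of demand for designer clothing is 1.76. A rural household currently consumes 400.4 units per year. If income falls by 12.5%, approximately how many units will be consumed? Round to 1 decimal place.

%ΔQ ≈ η × %ΔI = 1.76 × (-12.5%) = -22%.
New Q ≈ 400.4 × (1 − 0.22) = 312.3.

312.3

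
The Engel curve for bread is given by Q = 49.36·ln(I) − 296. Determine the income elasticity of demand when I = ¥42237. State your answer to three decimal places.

0.215

At I = 42237: Q = 229.736.
dQ/dI = 49.36/I = 0.00116864 at this income.
η = (dQ/dI)·(I/Q) = 0.00116864 × (42237/229.736) = 0.215.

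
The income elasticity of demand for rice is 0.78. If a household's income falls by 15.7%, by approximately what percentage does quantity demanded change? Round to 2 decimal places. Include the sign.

%ΔQ ≈ η × %ΔI = 0.78 × (-15.7%) = -12.25%.

-12.25%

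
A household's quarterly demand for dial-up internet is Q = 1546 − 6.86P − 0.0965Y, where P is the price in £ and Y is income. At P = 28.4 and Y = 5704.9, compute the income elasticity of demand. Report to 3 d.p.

-0.688

At P = 28.4, Y = 5704.9: Q = 800.653.
Holding P constant, ∂Q/∂Y = −0.0965.
η_Y = (∂Q/∂Y)·(Y/Q) = -0.0965 × (5704.9/800.653) = -0.688.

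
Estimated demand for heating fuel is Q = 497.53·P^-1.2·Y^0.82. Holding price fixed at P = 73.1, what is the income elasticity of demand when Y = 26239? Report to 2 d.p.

For a multiplicative demand Q = A·P^α·Y^β, the income elasticity is β everywhere.
Here β = 0.82, so η = 0.82.

0.82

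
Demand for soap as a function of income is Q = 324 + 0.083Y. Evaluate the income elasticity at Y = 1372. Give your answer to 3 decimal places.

0.260

At Y = 1372: Q = 437.876.
dQ/dY = 0.083.
η = (dQ/dY)·(Y/Q) = 0.083 × (1372/437.876) = 0.260.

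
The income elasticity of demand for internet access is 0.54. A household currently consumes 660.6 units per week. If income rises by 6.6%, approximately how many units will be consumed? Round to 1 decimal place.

684.1

%ΔQ ≈ η × %ΔI = 0.54 × 6.6% = 3.564%.
New Q ≈ 660.6 × (1 + 0.03564) = 684.1.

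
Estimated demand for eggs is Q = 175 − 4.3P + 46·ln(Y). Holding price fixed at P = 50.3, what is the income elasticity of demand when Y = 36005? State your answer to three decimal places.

At P = 50.3, Y = 36005: Q = 441.315.
Holding P constant, ∂Q/∂Y = 46/Y = 0.0012776.
η_Y = (∂Q/∂Y)·(Y/Q) = 0.0012776 × (36005/441.315) = 0.104.

0.104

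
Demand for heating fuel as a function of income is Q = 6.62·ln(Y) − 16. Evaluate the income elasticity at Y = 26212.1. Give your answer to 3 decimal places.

At Y = 26212.1: Q = 51.352.
dQ/dY = 6.62/Y = 0.000252555 at this income.
η = (dQ/dY)·(Y/Q) = 0.000252555 × (26212.1/51.352) = 0.129.

0.129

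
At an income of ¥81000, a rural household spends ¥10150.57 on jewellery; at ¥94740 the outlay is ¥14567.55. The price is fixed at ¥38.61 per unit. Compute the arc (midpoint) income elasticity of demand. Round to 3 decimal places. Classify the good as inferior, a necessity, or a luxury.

With a constant price, Q₁ = 10150.57/38.61 = 262.900 and Q₂ = 14567.55/38.61 = 377.300 (equivalently, work directly with expenditure since P cancels).
Midpoint %ΔQ = (14567.55 − 10150.57)/12359.06 = 0.35739; midpoint %ΔI = (94740 − 81000)/87870 = 0.15637.
η = 0.35739 / 0.15637 = 2.286.
η > 1 ⇒ luxury.

2.286 (luxury)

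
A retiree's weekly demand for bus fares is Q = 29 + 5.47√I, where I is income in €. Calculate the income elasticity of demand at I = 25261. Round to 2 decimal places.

At I = 25261: Q = 898.386.
dQ/dI = 5.47/(2√I) = 0.0172081 at this income.
η = (dQ/dI)·(I/Q) = 0.0172081 × (25261/898.386) = 0.48.

0.48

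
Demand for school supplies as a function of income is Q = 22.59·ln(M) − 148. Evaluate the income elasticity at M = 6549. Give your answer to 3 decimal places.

At M = 6549: Q = 50.500.
dQ/dM = 22.59/M = 0.00344938 at this income.
η = (dQ/dM)·(M/Q) = 0.00344938 × (6549/50.500) = 0.447.

0.447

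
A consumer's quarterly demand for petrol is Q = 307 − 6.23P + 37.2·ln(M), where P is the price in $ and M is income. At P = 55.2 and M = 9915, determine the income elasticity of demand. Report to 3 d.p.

At P = 55.2, M = 9915: Q = 305.411.
Holding P constant, ∂Q/∂M = 37.2/M = 0.00375189.
η_M = (∂Q/∂M)·(M/Q) = 0.00375189 × (9915/305.411) = 0.122.

0.122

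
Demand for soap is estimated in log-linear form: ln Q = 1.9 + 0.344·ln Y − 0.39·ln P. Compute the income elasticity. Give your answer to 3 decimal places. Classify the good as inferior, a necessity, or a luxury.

0.344 (necessity)

In a log-linear demand, the coefficient on ln Y is the income elasticity.
So η = 0.344.
0 < η < 1 ⇒ necessity.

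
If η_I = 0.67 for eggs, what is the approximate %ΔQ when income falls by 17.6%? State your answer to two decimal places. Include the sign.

%ΔQ ≈ η × %ΔI = 0.67 × (-17.6%) = -11.79%.

-11.79%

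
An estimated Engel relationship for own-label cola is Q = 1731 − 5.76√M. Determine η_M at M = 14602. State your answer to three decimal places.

-0.336

At M = 14602: Q = 1034.969.
dQ/dM = -5.76/(2√M) = -0.0238334 at this income.
η = (dQ/dM)·(M/Q) = -0.0238334 × (14602/1034.969) = -0.336.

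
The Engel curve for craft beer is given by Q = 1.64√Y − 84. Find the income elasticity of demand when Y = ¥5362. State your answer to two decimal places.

1.66

At Y = 5362: Q = 36.090.
dQ/dY = 1.64/(2√Y) = 0.0111983 at this income.
η = (dQ/dY)·(Y/Q) = 0.0111983 × (5362/36.090) = 1.66.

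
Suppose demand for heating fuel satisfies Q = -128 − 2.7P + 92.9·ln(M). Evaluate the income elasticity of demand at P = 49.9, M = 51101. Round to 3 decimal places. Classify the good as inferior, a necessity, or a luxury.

At P = 49.9, M = 51101: Q = 744.451.
Holding P constant, ∂Q/∂M = 92.9/M = 0.00181797.
η_M = (∂Q/∂M)·(M/Q) = 0.00181797 × (51101/744.451) = 0.125.
Since 0 < η < 1, this is a necessity.

0.125 (necessity)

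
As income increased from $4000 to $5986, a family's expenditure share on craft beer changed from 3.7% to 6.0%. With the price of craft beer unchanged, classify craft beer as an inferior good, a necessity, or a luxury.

luxury

The budget share rises as income rises, so η > 1.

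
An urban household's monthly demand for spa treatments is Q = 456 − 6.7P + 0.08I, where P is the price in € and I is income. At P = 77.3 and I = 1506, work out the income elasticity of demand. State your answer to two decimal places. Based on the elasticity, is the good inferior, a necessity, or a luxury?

At P = 77.3, I = 1506: Q = 58.570.
Holding P constant, ∂Q/∂I = 0.08.
η_I = (∂Q/∂I)·(I/Q) = 0.08 × (1506/58.570) = 2.06.
Since η > 1, this is a luxury.

2.06 (luxury)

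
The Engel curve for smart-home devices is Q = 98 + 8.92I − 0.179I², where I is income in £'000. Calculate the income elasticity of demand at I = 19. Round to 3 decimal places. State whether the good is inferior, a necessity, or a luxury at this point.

At I = 19: Q = 202.8610.
dQ/dI = 8.92 − 0.358I = 2.11800.
η = (dQ/dI)·(I/Q) = 2.11800 × (19/202.8610) = 0.198.
0 < η < 1 ⇒ necessity.

0.198 (necessity)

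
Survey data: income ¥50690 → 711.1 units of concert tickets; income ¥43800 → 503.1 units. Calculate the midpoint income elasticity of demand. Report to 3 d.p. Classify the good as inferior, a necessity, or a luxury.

2.349 (luxury)

ΔQ = 503.1 − 711.1 = -208; midpoint Q̄ = (711.1 + 503.1)/2 = 607.1.
ΔI = 43800 − 50690 = -6890; midpoint Ī = (50690 + 43800)/2 = 47245.
η = (ΔQ/Q̄) ÷ (ΔI/Ī) = (-208/607.1) ÷ (-6890/47245) = 2.349.
η > 1 ⇒ luxury.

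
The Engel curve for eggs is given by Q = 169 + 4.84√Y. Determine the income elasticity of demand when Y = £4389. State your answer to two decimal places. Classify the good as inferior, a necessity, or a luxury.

0.33 (necessity)

At Y = 4389: Q = 489.648.
dQ/dY = 4.84/(2√Y) = 0.0365286 at this income.
η = (dQ/dY)·(Y/Q) = 0.0365286 × (4389/489.648) = 0.33.
Since 0 < η < 1, the good is a necessity.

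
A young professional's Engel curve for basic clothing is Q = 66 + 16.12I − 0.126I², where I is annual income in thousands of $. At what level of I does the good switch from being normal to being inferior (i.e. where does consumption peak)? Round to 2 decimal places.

63.97

dQ/dI = 16.12 − 0.252I.
The good is inferior where dQ/dI < 0. Setting dQ/dI = 0 gives I = 16.12 / 0.252 = 63.97.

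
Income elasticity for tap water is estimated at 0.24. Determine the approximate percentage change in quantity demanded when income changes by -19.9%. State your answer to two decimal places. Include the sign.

-4.78%

%ΔQ ≈ η × %ΔI = 0.24 × (-19.9%) = -4.78%.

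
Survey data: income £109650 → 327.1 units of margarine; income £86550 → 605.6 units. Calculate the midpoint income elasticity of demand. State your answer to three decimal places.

-2.536

ΔQ = 605.6 − 327.1 = 278.5; midpoint Q̄ = (327.1 + 605.6)/2 = 466.35.
ΔI = 86550 − 109650 = -23100; midpoint Ī = (109650 + 86550)/2 = 98100.
η = (ΔQ/Q̄) ÷ (ΔI/Ī) = (278.5/466.35) ÷ (-23100/98100) = -2.536.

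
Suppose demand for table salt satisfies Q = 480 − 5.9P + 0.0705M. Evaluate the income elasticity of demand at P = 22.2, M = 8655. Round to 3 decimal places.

0.636

At P = 22.2, M = 8655: Q = 959.197.
Holding P constant, ∂Q/∂M = 0.0705.
η_M = (∂Q/∂M)·(M/Q) = 0.0705 × (8655/959.197) = 0.636.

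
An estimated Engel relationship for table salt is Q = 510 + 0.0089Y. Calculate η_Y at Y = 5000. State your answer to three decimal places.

At Y = 5000: Q = 554.500.
dQ/dY = 0.0089.
η = (dQ/dY)·(Y/Q) = 0.0089 × (5000/554.500) = 0.080.

0.080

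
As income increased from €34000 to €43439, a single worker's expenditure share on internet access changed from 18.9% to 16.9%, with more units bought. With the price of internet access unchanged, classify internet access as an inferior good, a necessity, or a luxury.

necessity

Quantity rises but the budget share falls as income rises, so 0 < η < 1.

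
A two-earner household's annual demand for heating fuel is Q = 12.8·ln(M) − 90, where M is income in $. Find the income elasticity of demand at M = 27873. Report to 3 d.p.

At M = 27873: Q = 41.013.
dQ/dM = 12.8/M = 0.000459226 at this income.
η = (dQ/dM)·(M/Q) = 0.000459226 × (27873/41.013) = 0.312.

0.312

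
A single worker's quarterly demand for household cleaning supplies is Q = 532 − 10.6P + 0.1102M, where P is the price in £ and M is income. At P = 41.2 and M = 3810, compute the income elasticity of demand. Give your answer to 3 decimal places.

0.815

At P = 41.2, M = 3810: Q = 515.142.
Holding P constant, ∂Q/∂M = 0.1102.
η_M = (∂Q/∂M)·(M/Q) = 0.1102 × (3810/515.142) = 0.815.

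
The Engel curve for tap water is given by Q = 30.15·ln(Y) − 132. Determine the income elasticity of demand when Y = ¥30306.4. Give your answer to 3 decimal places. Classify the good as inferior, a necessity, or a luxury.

0.168 (necessity)

At Y = 30306.4: Q = 179.121.
dQ/dY = 30.15/Y = 0.000994839 at this income.
η = (dQ/dY)·(Y/Q) = 0.000994839 × (30306.4/179.121) = 0.168.
Since 0 < η < 1, the good is a necessity.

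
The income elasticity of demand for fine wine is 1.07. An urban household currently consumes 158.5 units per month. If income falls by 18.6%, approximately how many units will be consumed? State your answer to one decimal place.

%ΔQ ≈ η × %ΔI = 1.07 × (-18.6%) = -19.902%.
New Q ≈ 158.5 × (1 − 0.19902) = 127.0.

127.0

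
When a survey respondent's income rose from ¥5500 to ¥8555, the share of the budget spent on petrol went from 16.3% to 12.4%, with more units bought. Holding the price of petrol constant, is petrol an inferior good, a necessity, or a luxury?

necessity

Quantity rises but the budget share falls as income rises, so 0 < η < 1.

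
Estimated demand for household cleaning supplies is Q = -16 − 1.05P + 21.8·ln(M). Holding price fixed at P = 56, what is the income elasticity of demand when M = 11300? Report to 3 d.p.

0.169

At P = 56, M = 11300: Q = 128.650.
Holding P constant, ∂Q/∂M = 21.8/M = 0.0019292.
η_M = (∂Q/∂M)·(M/Q) = 0.0019292 × (11300/128.650) = 0.169.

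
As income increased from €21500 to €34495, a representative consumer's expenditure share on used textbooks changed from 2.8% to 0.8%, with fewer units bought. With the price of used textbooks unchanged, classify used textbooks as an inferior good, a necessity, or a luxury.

inferior good

Quantity demanded falls as income rises, so η < 0.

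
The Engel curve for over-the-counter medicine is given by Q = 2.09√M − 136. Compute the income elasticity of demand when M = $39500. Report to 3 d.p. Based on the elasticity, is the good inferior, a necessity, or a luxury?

0.743 (necessity)

At M = 39500: Q = 279.379.
dQ/dM = 2.09/(2√M) = 0.00525797 at this income.
η = (dQ/dM)·(M/Q) = 0.00525797 × (39500/279.379) = 0.743.
Since 0 < η < 1, the good is a necessity.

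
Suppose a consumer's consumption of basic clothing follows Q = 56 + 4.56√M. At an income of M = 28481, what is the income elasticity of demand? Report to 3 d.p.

At M = 28481: Q = 825.560.
dQ/dM = 4.56/(2√M) = 0.0135101 at this income.
η = (dQ/dM)·(M/Q) = 0.0135101 × (28481/825.560) = 0.466.

0.466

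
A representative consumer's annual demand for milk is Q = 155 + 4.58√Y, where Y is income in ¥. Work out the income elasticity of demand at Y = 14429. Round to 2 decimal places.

0.39

At Y = 14429: Q = 705.153.
dQ/dY = 4.58/(2√Y) = 0.0190641 at this income.
η = (dQ/dY)·(Y/Q) = 0.0190641 × (14429/705.153) = 0.39.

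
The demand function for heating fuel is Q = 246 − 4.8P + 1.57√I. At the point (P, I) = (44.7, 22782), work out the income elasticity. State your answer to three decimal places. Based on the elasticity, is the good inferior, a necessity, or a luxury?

0.441 (necessity)

At P = 44.7, I = 22782: Q = 268.411.
Holding P constant, ∂Q/∂I = 1.57/(2√I) = 0.00520084.
η_I = (∂Q/∂I)·(I/Q) = 0.00520084 × (22782/268.411) = 0.441.
Since 0 < η < 1, this is a necessity.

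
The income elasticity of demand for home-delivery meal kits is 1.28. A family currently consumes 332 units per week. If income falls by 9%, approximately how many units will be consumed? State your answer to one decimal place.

%ΔQ ≈ η × %ΔI = 1.28 × (-9%) = -11.52%.
New Q ≈ 332 × (1 − 0.1152) = 293.8.

293.8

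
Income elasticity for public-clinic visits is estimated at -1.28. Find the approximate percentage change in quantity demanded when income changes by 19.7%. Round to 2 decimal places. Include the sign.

%ΔQ ≈ η × %ΔI = -1.28 × 19.7% = -25.22%.

-25.22%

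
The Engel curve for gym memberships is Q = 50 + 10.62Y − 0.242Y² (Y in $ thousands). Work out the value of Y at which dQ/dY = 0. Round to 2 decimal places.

dQ/dY = 10.62 − 0.484Y.
The good is inferior where dQ/dY < 0. Setting dQ/dY = 0 gives Y = 10.62 / 0.484 = 21.94.

21.94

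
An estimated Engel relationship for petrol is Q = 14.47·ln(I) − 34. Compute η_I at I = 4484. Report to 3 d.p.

At I = 4484: Q = 87.668.
dQ/dI = 14.47/I = 0.00322703 at this income.
η = (dQ/dI)·(I/Q) = 0.00322703 × (4484/87.668) = 0.165.

0.165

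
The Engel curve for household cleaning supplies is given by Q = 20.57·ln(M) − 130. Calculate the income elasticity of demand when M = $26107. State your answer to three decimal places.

At M = 26107: Q = 79.196.
dQ/dM = 20.57/M = 0.000787911 at this income.
η = (dQ/dM)·(M/Q) = 0.000787911 × (26107/79.196) = 0.260.

0.260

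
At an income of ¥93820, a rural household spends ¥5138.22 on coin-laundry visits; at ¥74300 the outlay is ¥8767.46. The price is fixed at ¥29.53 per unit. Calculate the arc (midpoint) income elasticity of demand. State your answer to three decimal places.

-2.248

With a constant price, Q₁ = 5138.22/29.53 = 174.000 and Q₂ = 8767.46/29.53 = 296.900 (equivalently, work directly with expenditure since P cancels).
Midpoint %ΔQ = (8767.46 − 5138.22)/6952.84 = 0.52198; midpoint %ΔI = (74300 − 93820)/84060 = -0.23222.
η = 0.52198 / -0.23222 = -2.248.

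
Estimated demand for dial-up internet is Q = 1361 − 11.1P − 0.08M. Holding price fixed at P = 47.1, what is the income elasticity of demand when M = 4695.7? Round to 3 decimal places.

-0.812

At P = 47.1, M = 4695.7: Q = 462.534.
Holding P constant, ∂Q/∂M = −0.08.
η_M = (∂Q/∂M)·(M/Q) = -0.08 × (4695.7/462.534) = -0.812.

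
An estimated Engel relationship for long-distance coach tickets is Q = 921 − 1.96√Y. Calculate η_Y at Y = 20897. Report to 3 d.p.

At Y = 20897: Q = 637.666.
dQ/dY = -1.96/(2√Y) = -0.00677929 at this income.
η = (dQ/dY)·(Y/Q) = -0.00677929 × (20897/637.666) = -0.222.

-0.222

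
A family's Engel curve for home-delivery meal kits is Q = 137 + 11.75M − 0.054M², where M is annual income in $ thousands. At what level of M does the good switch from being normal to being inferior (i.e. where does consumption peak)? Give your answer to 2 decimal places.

dQ/dM = 11.75 − 0.108M.
The good is inferior where dQ/dM < 0. Setting dQ/dM = 0 gives M = 11.75 / 0.108 = 108.80.

108.80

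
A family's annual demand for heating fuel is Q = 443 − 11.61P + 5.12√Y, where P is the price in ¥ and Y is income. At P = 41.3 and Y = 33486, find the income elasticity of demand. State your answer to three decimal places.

0.520

At P = 41.3, Y = 33486: Q = 900.425.
Holding P constant, ∂Q/∂Y = 5.12/(2√Y) = 0.0139897.
η_Y = (∂Q/∂Y)·(Y/Q) = 0.0139897 × (33486/900.425) = 0.520.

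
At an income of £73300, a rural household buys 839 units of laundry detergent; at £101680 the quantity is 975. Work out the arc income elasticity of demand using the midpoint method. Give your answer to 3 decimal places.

ΔQ = 975 − 839 = 136; midpoint Q̄ = (839 + 975)/2 = 907.
ΔI = 101680 − 73300 = 28380; midpoint Ī = (73300 + 101680)/2 = 87490.
η = (ΔQ/Q̄) ÷ (ΔI/Ī) = (136/907) ÷ (28380/87490) = 0.462.

0.462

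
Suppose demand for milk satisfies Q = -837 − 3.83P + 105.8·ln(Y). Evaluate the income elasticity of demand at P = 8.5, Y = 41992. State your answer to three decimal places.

0.412

At P = 8.5, Y = 41992: Q = 256.711.
Holding P constant, ∂Q/∂Y = 105.8/Y = 0.00251953.
η_Y = (∂Q/∂Y)·(Y/Q) = 0.00251953 × (41992/256.711) = 0.412.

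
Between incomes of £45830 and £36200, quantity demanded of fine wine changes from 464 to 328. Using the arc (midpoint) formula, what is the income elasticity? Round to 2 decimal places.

ΔQ = 328 − 464 = -136; midpoint Q̄ = (464 + 328)/2 = 396.
ΔI = 36200 − 45830 = -9630; midpoint Ī = (45830 + 36200)/2 = 41015.
η = (ΔQ/Q̄) ÷ (ΔI/Ī) = (-136/396) ÷ (-9630/41015) = 1.46.

1.46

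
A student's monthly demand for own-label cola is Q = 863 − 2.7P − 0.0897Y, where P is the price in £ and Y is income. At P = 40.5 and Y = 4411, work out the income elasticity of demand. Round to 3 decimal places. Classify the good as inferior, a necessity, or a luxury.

-1.105 (inferior good)

At P = 40.5, Y = 4411: Q = 357.983.
Holding P constant, ∂Q/∂Y = −0.0897.
η_Y = (∂Q/∂Y)·(Y/Q) = -0.0897 × (4411/357.983) = -1.105.
Since η < 0, this is an inferior good.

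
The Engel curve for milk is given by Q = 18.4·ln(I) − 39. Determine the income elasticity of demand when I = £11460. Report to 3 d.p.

At I = 11460: Q = 132.978.
dQ/dI = 18.4/I = 0.00160558 at this income.
η = (dQ/dI)·(I/Q) = 0.00160558 × (11460/132.978) = 0.138.

0.138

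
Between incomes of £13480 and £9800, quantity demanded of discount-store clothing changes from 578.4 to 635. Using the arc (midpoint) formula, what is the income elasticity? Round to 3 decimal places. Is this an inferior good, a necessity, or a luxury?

ΔQ = 635 − 578.4 = 56.6; midpoint Q̄ = (578.4 + 635)/2 = 606.7.
ΔI = 9800 − 13480 = -3680; midpoint Ī = (13480 + 9800)/2 = 11640.
η = (ΔQ/Q̄) ÷ (ΔI/Ī) = (56.6/606.7) ÷ (-3680/11640) = -0.295.
η < 0 ⇒ inferior good.

-0.295 (inferior good)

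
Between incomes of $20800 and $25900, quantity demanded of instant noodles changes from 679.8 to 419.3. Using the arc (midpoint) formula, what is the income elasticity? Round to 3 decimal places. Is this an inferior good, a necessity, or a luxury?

-2.170 (inferior good)

ΔQ = 419.3 − 679.8 = -260.5; midpoint Q̄ = (679.8 + 419.3)/2 = 549.55.
ΔI = 25900 − 20800 = 5100; midpoint Ī = (20800 + 25900)/2 = 23350.
η = (ΔQ/Q̄) ÷ (ΔI/Ī) = (-260.5/549.55) ÷ (5100/23350) = -2.170.
η < 0 ⇒ inferior good.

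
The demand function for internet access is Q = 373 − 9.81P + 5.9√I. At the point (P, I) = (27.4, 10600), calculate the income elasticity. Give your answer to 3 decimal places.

0.427

At P = 27.4, I = 10600: Q = 711.648.
Holding P constant, ∂Q/∂I = 5.9/(2√I) = 0.0286529.
η_I = (∂Q/∂I)·(I/Q) = 0.0286529 × (10600/711.648) = 0.427.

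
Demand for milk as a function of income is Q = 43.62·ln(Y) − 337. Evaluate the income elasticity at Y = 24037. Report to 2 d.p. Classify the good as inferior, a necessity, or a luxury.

At Y = 24037: Q = 103.010.
dQ/dY = 43.62/Y = 0.0018147 at this income.
η = (dQ/dY)·(Y/Q) = 0.0018147 × (24037/103.010) = 0.42.
Since 0 < η < 1, the good is a necessity.

0.42 (necessity)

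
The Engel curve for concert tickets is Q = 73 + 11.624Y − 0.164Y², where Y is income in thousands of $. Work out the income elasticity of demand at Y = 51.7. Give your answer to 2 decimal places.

At Y = 51.7: Q = 235.6068.
dQ/dY = 11.624 − 0.328Y = -5.33360.
η = (dQ/dY)·(Y/Q) = -5.33360 × (51.7/235.6068) = -1.17.

-1.17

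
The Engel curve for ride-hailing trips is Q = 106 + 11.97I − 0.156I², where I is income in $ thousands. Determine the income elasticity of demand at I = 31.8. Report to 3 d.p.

0.198

At I = 31.8: Q = 328.8926.
dQ/dI = 11.97 − 0.312I = 2.04840.
η = (dQ/dI)·(I/Q) = 2.04840 × (31.8/328.8926) = 0.198.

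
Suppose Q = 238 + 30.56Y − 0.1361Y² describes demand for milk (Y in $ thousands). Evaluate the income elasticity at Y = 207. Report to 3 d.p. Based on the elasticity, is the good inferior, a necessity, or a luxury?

At Y = 207: Q = 732.1711.
dQ/dY = 30.56 − 0.2722Y = -25.78540.
η = (dQ/dY)·(Y/Q) = -25.78540 × (207/732.1711) = -7.290.
η < 0 ⇒ inferior good.

-7.290 (inferior good)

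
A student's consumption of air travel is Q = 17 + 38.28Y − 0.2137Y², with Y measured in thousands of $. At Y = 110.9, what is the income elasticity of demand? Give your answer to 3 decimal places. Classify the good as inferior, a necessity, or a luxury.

-0.619 (inferior good)

At Y = 110.9: Q = 1633.9963.
dQ/dY = 38.28 − 0.4274Y = -9.11866.
η = (dQ/dY)·(Y/Q) = -9.11866 × (110.9/1633.9963) = -0.619.
η < 0 ⇒ inferior good.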